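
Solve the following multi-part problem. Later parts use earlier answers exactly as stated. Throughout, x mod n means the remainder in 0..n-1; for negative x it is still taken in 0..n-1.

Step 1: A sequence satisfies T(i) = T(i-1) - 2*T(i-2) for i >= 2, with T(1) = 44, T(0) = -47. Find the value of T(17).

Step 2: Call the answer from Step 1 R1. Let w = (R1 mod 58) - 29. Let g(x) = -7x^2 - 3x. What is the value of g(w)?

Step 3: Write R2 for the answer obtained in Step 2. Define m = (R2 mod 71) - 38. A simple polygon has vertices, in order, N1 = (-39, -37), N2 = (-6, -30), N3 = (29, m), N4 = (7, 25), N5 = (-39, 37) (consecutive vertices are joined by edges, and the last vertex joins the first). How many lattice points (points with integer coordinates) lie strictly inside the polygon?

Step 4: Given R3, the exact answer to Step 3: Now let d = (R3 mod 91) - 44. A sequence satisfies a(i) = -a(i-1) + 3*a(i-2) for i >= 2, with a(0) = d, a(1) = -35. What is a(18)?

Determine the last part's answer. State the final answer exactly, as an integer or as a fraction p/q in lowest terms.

Step 1: T(2) = 1*(44) - 2*(-47) = 138; iterating: T(2)=138, T(3)=50, T(4)=-226, T(5)=-326, T(6)=126, T(7)=778, T(8)=526, T(9)=-1030, T(10)=-2082, T(11)=-22, T(12)=4142, T(13)=4186, T(14)=-4098, T(15)=-12470, T(16)=-4274, T(17)=20666; answer 20666
Step 2: R1 = 20666; w = -11; -7*(-11)^2 - 3*(-11)^1 = (-847) + (33) = -814; answer -814
Step 3: R2 = -814; m = 0; cross terms: (-39*-30 - -6*-37)=948, (-6*0 - 29*-30)=870, (29*25 - 7*0)=725, (7*37 - -39*25)=1234, (-39*-37 - -39*37)=2886; twice the area = |6663| = 6663; area = 6663/2; boundary points = 1 + 5 + 1 + 2 + 74 = 83; strictly interior points = area - boundary/2 + 1 = 3291; answer 3291
Step 4: R3 = 3291; d = -29; a(2) = -1*(-35) + 3*(-29) = -52; iterating: a(2)=-52, a(3)=-53, a(4)=-103, a(5)=-56, a(6)=-253, a(7)=85, a(8)=-844, a(9)=1099, a(10)=-3631, a(11)=6928, a(12)=-17821, a(13)=38605, a(14)=-92068, a(15)=207883, a(16)=-484087, a(17)=1107736, a(18)=-2559997; answer -2559997

-2559997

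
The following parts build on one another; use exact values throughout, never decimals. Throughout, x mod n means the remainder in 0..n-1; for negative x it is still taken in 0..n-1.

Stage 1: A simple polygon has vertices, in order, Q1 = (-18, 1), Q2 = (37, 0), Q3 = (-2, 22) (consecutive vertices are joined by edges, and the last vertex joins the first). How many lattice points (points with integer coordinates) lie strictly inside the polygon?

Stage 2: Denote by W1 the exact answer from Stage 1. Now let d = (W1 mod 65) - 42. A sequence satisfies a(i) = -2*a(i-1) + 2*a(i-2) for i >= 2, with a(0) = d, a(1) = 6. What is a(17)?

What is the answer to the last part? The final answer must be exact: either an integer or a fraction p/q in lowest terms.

279209472

Stage 1: cross terms: (-18*0 - 37*1)=-37, (37*22 - -2*0)=814, (-2*1 - -18*22)=394; twice the area = |1171| = 1171; area = 1171/2; boundary points = 1 + 1 + 1 = 3; strictly interior points = area - boundary/2 + 1 = 585; answer 585
Stage 2: W1 = 585; d = -42; a(2) = -2*(6) + 2*(-42) = -96; iterating: a(2)=-96, a(3)=204, a(4)=-600, a(5)=1608, a(6)=-4416, a(7)=12048, a(8)=-32928, a(9)=89952, a(10)=-245760, a(11)=671424, a(12)=-1834368, a(13)=5011584, a(14)=-13691904, a(15)=37406976, a(16)=-102197760, a(17)=279209472; answer 279209472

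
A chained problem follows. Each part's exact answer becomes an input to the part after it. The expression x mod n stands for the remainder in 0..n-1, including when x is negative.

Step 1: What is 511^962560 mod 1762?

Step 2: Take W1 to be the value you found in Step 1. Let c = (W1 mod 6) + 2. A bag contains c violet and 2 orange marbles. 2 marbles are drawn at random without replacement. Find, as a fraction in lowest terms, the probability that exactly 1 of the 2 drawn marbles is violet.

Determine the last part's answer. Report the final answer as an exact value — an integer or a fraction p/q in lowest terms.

7/18

Step 1: squarings mod 1762: 511^1=511, 511^2=345, 511^4=971, 511^8=171, 511^16=1049, 511^32=913, 511^64=143, 511^128=1067, 511^256=237, 511^512=1547, 511^1024=413, 511^2048=1417, 511^4096=971, 511^8192=171, 511^16384=1049, 511^32768=913, 511^65536=143, 511^131072=1067, 511^262144=237, 511^524288=1547; 511^962560 = 511^4096 * 511^8192 * 511^32768 * 511^131072 * 511^262144 * 511^524288 = 1049 (mod 1762); answer 1049
Step 2: W1 = 1049; c = 7; total draws C(9,2) = 36; favorable C(7,1)*C(2,1) = 14; P = 7/18; answer 7/18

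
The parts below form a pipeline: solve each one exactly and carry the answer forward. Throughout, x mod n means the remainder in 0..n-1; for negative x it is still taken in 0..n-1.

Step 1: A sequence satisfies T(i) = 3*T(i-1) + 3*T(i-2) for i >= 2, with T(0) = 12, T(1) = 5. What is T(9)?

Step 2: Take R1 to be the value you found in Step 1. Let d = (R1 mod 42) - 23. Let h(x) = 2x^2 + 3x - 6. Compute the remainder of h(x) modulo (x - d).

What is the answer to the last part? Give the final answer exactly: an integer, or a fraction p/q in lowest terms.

Step 1: T(2) = 3*(5) + 3*(12) = 51; iterating: T(2)=51, T(3)=168, T(4)=657, T(5)=2475, T(6)=9396, T(7)=35613, T(8)=135027, T(9)=511920; answer 511920
Step 2: R1 = 511920; d = 1; remainder = value at the root: 2*(1)^2 + 3*(1)^1 - 6 = (2) + (3) + (-6) = -1; answer -1

-1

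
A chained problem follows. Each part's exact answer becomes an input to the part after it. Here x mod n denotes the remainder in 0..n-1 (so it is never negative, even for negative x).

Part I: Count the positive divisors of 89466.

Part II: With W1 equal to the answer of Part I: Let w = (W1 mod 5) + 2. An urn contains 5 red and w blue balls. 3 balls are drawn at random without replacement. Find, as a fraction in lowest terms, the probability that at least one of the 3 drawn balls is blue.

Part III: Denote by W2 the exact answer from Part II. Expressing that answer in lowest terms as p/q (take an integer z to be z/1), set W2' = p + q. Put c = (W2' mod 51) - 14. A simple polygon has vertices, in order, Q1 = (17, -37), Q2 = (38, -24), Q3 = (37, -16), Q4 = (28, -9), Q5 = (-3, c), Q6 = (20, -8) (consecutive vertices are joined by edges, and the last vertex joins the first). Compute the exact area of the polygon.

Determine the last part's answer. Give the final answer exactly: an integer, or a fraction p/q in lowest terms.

Part I: 89466 = 2 * 3 * 13 * 31 * 37; number of divisors = (1+1) * (1+1) * (1+1) * (1+1) * (1+1) = 32; answer 32
Part II: W1 = 32; w = 4; total draws C(9,3) = 84; complement C(5,3) = 10; favorable 84 - 10 = 74; P = 37/42; answer 37/42
Part III: W2 = 37/42; threaded value p + q = 79; c = 14; cross terms: (17*-24 - 38*-37)=998, (38*-16 - 37*-24)=280, (37*-9 - 28*-16)=115, (28*14 - -3*-9)=365, (-3*-8 - 20*14)=-256, (20*-37 - 17*-8)=-604; twice the area = |898| = 898; area = 449; answer 449

449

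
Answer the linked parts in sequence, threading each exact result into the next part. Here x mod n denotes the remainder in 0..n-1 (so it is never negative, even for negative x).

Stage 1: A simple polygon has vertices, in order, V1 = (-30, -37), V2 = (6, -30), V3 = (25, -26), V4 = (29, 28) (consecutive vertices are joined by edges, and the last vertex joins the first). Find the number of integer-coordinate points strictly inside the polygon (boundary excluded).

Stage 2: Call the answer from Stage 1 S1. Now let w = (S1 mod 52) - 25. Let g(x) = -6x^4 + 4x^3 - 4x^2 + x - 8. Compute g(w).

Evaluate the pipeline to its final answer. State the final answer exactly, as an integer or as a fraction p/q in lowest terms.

-242278

Stage 1: cross terms: (-30*-30 - 6*-37)=1122, (6*-26 - 25*-30)=594, (25*28 - 29*-26)=1454, (29*-37 - -30*28)=-233; twice the area = |2937| = 2937; area = 2937/2; boundary points = 1 + 1 + 2 + 1 = 5; strictly interior points = area - boundary/2 + 1 = 1467; answer 1467
Stage 2: S1 = 1467; w = -14; -6*(-14)^4 + 4*(-14)^3 - 4*(-14)^2 + 1*(-14)^1 - 8 = (-230496) + (-10976) + (-784) + (-14) + (-8) = -242278; answer -242278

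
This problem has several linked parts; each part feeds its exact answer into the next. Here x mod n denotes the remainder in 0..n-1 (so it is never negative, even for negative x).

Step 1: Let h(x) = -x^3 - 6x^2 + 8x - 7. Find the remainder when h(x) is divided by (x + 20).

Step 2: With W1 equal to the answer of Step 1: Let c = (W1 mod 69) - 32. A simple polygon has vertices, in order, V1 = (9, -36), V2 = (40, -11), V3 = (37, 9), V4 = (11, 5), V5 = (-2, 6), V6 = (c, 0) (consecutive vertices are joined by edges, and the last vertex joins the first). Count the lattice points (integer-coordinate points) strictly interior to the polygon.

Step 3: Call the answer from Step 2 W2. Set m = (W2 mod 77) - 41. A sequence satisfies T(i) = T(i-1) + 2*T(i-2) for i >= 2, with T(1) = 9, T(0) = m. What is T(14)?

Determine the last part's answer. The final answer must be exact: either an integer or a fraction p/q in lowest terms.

38225

Step 1: remainder = value at the root: -1*(-20)^3 - 6*(-20)^2 + 8*(-20)^1 - 7 = (8000) + (-2400) + (-160) + (-7) = 5433; answer 5433
Step 2: W1 = 5433; c = 19; cross terms: (9*-11 - 40*-36)=1341, (40*9 - 37*-11)=767, (37*5 - 11*9)=86, (11*6 - -2*5)=76, (-2*0 - 19*6)=-114, (19*-36 - 9*0)=-684; twice the area = |1472| = 1472; area = 736; boundary points = 1 + 1 + 2 + 1 + 3 + 2 = 10; strictly interior points = area - boundary/2 + 1 = 732; answer 732
Step 3: W2 = 732; m = -2; T(2) = 1*(9) + 2*(-2) = 5; iterating: T(2)=5, T(3)=23, T(4)=33, T(5)=79, T(6)=145, T(7)=303, T(8)=593, T(9)=1199, T(10)=2385, T(11)=4783, T(12)=9553, T(13)=19119, T(14)=38225; answer 38225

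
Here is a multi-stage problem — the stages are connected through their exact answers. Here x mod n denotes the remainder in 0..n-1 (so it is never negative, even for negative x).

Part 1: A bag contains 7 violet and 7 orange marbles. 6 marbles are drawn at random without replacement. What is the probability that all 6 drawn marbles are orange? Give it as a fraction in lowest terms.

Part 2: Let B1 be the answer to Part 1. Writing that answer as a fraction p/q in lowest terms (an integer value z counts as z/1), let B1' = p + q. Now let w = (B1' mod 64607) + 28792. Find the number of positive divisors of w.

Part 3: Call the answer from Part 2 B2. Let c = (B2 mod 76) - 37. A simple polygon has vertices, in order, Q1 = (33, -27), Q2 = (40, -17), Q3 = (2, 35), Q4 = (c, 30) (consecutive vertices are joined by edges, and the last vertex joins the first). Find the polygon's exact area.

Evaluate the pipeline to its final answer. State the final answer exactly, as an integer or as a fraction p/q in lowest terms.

Part 1: total draws C(14,6) = 3003; favorable C(7,6) = 7; P = 1/429; answer 1/429
Part 2: B1 = 1/429; threaded value p + q = 430; w = 29222; 29222 = 2 * 19 * 769; number of divisors = (1+1) * (1+1) * (1+1) = 8; answer 8
Part 3: B2 = 8; c = -29; cross terms: (33*-17 - 40*-27)=519, (40*35 - 2*-17)=1434, (2*30 - -29*35)=1075, (-29*-27 - 33*30)=-207; twice the area = |2821| = 2821; area = 2821/2; answer 2821/2

2821/2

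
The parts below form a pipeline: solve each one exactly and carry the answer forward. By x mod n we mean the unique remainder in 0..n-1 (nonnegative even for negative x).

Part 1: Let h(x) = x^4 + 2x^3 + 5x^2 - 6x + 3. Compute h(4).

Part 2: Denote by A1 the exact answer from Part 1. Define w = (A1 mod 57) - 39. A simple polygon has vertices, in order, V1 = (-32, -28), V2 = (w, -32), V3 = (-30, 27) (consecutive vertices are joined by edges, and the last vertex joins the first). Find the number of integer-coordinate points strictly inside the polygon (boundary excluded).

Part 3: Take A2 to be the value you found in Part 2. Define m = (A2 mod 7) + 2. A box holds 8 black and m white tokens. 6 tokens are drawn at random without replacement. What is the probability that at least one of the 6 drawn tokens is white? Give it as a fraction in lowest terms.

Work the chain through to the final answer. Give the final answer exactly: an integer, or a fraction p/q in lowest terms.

Part 1: 1*(4)^4 + 2*(4)^3 + 5*(4)^2 - 6*(4)^1 + 3 = (256) + (128) + (80) + (-24) + (3) = 443; answer 443
Part 2: A1 = 443; w = 5; cross terms: (-32*-32 - 5*-28)=1164, (5*27 - -30*-32)=-825, (-30*-28 - -32*27)=1704; twice the area = |2043| = 2043; area = 2043/2; boundary points = 1 + 1 + 1 = 3; strictly interior points = area - boundary/2 + 1 = 1021; answer 1021
Part 3: A2 = 1021; m = 8; total draws C(16,6) = 8008; complement C(8,6) = 28; favorable 8008 - 28 = 7980; P = 285/286; answer 285/286

285/286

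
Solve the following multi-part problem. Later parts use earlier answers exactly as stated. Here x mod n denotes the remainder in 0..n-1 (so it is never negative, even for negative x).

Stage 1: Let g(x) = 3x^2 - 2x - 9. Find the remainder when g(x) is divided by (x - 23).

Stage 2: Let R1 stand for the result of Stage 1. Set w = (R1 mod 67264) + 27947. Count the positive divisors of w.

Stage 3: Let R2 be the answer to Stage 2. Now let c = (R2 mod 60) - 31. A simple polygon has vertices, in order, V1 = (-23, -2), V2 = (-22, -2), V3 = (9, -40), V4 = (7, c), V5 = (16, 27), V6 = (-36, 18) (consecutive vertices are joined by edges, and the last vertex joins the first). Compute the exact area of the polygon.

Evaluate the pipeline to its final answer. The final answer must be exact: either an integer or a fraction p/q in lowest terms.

Stage 1: remainder = value at the root: 3*(23)^2 - 2*(23)^1 - 9 = (1587) + (-46) + (-9) = 1532; answer 1532
Stage 2: R1 = 1532; w = 29479; 29479 = 41 * 719; number of divisors = (1+1) * (1+1) = 4; answer 4
Stage 3: R2 = 4; c = -27; cross terms: (-23*-2 - -22*-2)=2, (-22*-40 - 9*-2)=898, (9*-27 - 7*-40)=37, (7*27 - 16*-27)=621, (16*18 - -36*27)=1260, (-36*-2 - -23*18)=486; twice the area = |3304| = 3304; area = 1652; answer 1652

1652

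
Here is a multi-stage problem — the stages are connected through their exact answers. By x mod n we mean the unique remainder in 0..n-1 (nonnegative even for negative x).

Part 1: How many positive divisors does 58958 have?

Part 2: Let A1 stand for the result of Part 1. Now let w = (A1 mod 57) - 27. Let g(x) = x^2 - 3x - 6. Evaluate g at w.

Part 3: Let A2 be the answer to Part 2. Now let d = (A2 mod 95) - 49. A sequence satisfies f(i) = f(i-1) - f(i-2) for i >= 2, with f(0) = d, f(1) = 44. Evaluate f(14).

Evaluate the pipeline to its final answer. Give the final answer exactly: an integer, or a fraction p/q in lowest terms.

61

Part 1: 58958 = 2 * 41 * 719; number of divisors = (1+1) * (1+1) * (1+1) = 8; answer 8
Part 2: A1 = 8; w = -19; 1*(-19)^2 - 3*(-19)^1 - 6 = (361) + (57) + (-6) = 412; answer 412
Part 3: A2 = 412; d = -17; f(2) = 1*(44) - 1*(-17) = 61; iterating: f(2)=61, f(3)=17, f(4)=-44, f(5)=-61, f(6)=-17, f(7)=44, f(8)=61, f(9)=17, f(10)=-44, f(11)=-61, f(12)=-17, f(13)=44, f(14)=61; answer 61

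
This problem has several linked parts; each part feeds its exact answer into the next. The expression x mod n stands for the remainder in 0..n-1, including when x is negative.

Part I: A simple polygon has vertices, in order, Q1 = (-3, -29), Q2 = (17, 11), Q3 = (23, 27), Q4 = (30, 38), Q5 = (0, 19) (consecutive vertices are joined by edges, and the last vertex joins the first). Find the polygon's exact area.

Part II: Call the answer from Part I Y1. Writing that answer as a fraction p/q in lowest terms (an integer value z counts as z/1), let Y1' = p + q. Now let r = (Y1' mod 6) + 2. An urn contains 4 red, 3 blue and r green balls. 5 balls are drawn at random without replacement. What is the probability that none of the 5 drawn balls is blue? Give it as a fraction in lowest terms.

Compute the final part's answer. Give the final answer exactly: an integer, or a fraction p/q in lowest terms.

7/44

Part I: cross terms: (-3*11 - 17*-29)=460, (17*27 - 23*11)=206, (23*38 - 30*27)=64, (30*19 - 0*38)=570, (0*-29 - -3*19)=57; twice the area = |1357| = 1357; area = 1357/2; answer 1357/2
Part II: Y1 = 1357/2; threaded value p + q = 1359; r = 5; total draws C(12,5) = 792; favorable C(9,5) = 126; P = 7/44; answer 7/44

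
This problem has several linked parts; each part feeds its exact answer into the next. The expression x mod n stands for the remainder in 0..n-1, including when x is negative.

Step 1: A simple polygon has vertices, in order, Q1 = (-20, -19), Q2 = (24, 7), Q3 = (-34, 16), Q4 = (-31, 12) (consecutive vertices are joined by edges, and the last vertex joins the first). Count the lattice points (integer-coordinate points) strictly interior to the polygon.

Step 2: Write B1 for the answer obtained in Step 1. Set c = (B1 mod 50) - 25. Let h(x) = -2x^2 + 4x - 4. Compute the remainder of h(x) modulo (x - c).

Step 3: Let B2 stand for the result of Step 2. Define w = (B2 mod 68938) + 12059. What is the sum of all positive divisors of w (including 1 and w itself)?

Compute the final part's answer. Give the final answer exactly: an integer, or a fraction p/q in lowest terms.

Step 1: cross terms: (-20*7 - 24*-19)=316, (24*16 - -34*7)=622, (-34*12 - -31*16)=88, (-31*-19 - -20*12)=829; twice the area = |1855| = 1855; area = 1855/2; boundary points = 2 + 1 + 1 + 1 = 5; strictly interior points = area - boundary/2 + 1 = 926; answer 926
Step 2: B1 = 926; c = 1; remainder = value at the root: -2*(1)^2 + 4*(1)^1 - 4 = (-2) + (4) + (-4) = -2; answer -2
Step 3: B2 = -2; w = 80995; 80995 = 5 * 97 * 167; sigma = (1 + 5) * (1 + 97) * (1 + 167) = 6 * 98 * 168 = 98784; answer 98784

98784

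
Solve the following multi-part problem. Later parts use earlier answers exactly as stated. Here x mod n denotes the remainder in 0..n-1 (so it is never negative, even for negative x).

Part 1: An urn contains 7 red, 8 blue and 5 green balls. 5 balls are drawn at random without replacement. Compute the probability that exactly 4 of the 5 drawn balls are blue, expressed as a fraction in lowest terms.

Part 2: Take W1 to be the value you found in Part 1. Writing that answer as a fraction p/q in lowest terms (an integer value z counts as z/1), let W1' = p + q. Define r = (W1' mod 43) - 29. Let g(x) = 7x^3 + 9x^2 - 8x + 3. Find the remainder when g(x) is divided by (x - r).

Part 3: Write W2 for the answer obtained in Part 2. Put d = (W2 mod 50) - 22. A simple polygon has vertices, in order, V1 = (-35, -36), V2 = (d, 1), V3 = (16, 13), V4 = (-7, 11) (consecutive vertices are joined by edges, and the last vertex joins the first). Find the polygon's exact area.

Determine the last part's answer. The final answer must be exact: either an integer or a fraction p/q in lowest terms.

Part 1: total draws C(20,5) = 15504; favorable C(8,4)*C(12,1) = 840; P = 35/646; answer 35/646
Part 2: W1 = 35/646; threaded value p + q = 681; r = 7; remainder = value at the root: 7*(7)^3 + 9*(7)^2 - 8*(7)^1 + 3 = (2401) + (441) + (-56) + (3) = 2789; answer 2789
Part 3: W2 = 2789; d = 17; cross terms: (-35*1 - 17*-36)=577, (17*13 - 16*1)=205, (16*11 - -7*13)=267, (-7*-36 - -35*11)=637; twice the area = |1686| = 1686; area = 843; answer 843

843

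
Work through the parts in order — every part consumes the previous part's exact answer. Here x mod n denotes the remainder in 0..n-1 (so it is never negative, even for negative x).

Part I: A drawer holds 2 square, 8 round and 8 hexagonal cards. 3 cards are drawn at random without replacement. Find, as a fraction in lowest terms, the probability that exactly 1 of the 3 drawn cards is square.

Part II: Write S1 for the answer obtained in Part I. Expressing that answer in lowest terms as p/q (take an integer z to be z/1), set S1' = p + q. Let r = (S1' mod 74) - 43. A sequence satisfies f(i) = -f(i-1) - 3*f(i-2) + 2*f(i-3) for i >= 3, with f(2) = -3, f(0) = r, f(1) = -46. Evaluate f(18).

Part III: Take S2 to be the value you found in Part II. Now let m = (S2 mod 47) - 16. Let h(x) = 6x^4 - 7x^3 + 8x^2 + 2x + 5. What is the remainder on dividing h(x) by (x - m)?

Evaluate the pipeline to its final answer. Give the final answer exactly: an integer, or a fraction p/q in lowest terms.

2109

Part I: total draws C(18,3) = 816; favorable C(2,1)*C(16,2) = 240; P = 5/17; answer 5/17
Part II: S1 = 5/17; threaded value p + q = 22; r = -21; f(3) = -1*(-3) - 3*(-46) + 2*(-21) = 99; iterating: f(3)=99, f(4)=-182, f(5)=-121, f(6)=865, f(7)=-866, f(8)=-1971, f(9)=6299, f(10)=-2118, f(11)=-20721, f(12)=39673, f(13)=18254, f(14)=-178715, f(15)=203299, f(16)=369354, f(17)=-1336681, f(18)=635217; answer 635217
Part III: S2 = 635217; m = -4; remainder = value at the root: 6*(-4)^4 - 7*(-4)^3 + 8*(-4)^2 + 2*(-4)^1 + 5 = (1536) + (448) + (128) + (-8) + (5) = 2109; answer 2109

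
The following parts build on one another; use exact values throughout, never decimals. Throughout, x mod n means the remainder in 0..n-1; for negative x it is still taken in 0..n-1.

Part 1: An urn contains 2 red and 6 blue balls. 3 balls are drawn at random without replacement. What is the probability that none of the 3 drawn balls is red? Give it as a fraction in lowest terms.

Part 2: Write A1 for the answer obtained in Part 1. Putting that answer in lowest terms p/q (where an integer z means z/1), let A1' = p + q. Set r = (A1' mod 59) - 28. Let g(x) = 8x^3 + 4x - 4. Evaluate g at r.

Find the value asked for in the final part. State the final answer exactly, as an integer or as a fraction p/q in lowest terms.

-5872

Part 1: total draws C(8,3) = 56; favorable C(6,3) = 20; P = 5/14; answer 5/14
Part 2: A1 = 5/14; threaded value p + q = 19; r = -9; 8*(-9)^3 + 4*(-9)^1 - 4 = (-5832) + (-36) + (-4) = -5872; answer -5872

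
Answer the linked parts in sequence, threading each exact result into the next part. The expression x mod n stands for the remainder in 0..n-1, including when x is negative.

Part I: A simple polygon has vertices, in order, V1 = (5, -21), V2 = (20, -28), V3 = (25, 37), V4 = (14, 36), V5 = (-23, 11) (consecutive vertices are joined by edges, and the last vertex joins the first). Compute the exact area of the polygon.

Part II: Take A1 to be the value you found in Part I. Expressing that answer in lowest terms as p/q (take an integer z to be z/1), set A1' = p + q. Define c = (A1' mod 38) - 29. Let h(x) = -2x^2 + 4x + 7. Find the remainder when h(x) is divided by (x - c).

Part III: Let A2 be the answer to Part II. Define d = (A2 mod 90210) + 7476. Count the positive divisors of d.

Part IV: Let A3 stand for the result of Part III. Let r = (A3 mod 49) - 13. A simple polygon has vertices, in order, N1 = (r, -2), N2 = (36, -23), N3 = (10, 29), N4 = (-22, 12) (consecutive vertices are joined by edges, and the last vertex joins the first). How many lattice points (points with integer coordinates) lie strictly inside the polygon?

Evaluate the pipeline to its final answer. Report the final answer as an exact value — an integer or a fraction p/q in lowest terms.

1075

Part I: cross terms: (5*-28 - 20*-21)=280, (20*37 - 25*-28)=1440, (25*36 - 14*37)=382, (14*11 - -23*36)=982, (-23*-21 - 5*11)=428; twice the area = |3512| = 3512; area = 1756; answer 1756
Part II: A1 = 1756; threaded value p + q = 1757; c = -20; remainder = value at the root: -2*(-20)^2 + 4*(-20)^1 + 7 = (-800) + (-80) + (7) = -873; answer -873
Part III: A2 = -873; d = 96813; 96813 = 3^2 * 31 * 347; number of divisors = (2+1) * (1+1) * (1+1) = 12; answer 12
Part IV: A3 = 12; r = -1; cross terms: (-1*-23 - 36*-2)=95, (36*29 - 10*-23)=1274, (10*12 - -22*29)=758, (-22*-2 - -1*12)=56; twice the area = |2183| = 2183; area = 2183/2; boundary points = 1 + 26 + 1 + 7 = 35; strictly interior points = area - boundary/2 + 1 = 1075; answer 1075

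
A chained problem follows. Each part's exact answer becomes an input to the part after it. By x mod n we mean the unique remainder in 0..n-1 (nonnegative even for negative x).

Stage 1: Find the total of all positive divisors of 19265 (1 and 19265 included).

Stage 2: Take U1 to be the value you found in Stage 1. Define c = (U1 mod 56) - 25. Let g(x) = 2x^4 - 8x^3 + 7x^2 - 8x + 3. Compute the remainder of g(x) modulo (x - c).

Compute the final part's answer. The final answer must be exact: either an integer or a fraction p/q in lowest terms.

910308

Stage 1: 19265 = 5 * 3853; sigma = (1 + 5) * (1 + 3853) = 6 * 3854 = 23124; answer 23124
Stage 2: U1 = 23124; c = 27; remainder = value at the root: 2*(27)^4 - 8*(27)^3 + 7*(27)^2 - 8*(27)^1 + 3 = (1062882) + (-157464) + (5103) + (-216) + (3) = 910308; answer 910308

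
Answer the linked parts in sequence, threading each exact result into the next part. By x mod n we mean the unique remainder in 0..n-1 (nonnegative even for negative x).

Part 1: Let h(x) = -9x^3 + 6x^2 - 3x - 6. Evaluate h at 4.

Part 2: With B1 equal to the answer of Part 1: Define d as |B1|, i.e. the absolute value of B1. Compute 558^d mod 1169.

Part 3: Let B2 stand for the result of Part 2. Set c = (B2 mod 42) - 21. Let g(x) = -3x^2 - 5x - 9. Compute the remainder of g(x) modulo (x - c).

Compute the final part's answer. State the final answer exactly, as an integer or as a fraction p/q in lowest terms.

-1109

Part 1: -9*(4)^3 + 6*(4)^2 - 3*(4)^1 - 6 = (-576) + (96) + (-12) + (-6) = -498; answer -498
Part 2: B1 = -498; d = 498; squarings mod 1169: 558^1=558, 558^2=410, 558^4=933, 558^8=753, 558^16=44, 558^32=767, 558^64=282, 558^128=32, 558^256=1024; 558^498 = 558^2 * 558^16 * 558^32 * 558^64 * 558^128 * 558^256 = 1 (mod 1169); answer 1
Part 3: B2 = 1; c = -20; remainder = value at the root: -3*(-20)^2 - 5*(-20)^1 - 9 = (-1200) + (100) + (-9) = -1109; answer -1109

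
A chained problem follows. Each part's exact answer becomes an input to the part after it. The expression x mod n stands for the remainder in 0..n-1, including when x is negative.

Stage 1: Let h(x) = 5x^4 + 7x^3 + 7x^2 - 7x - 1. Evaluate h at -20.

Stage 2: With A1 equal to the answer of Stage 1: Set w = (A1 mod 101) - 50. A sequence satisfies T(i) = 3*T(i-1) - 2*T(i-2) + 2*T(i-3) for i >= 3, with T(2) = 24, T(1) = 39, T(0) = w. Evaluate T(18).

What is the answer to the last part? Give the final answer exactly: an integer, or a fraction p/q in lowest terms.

Stage 1: 5*(-20)^4 + 7*(-20)^3 + 7*(-20)^2 - 7*(-20)^1 - 1 = (800000) + (-56000) + (2800) + (140) + (-1) = 746939; answer 746939
Stage 2: A1 = 746939; w = -6; T(3) = 3*(24) - 2*(39) + 2*(-6) = -18; iterating: T(3)=-18, T(4)=-24, T(5)=12, T(6)=48, T(7)=72, T(8)=144, T(9)=384, T(10)=1008, T(11)=2544, T(12)=6384, T(13)=16080, T(14)=40560, T(15)=102288, T(16)=257904, T(17)=650256, T(18)=1639536; answer 1639536

1639536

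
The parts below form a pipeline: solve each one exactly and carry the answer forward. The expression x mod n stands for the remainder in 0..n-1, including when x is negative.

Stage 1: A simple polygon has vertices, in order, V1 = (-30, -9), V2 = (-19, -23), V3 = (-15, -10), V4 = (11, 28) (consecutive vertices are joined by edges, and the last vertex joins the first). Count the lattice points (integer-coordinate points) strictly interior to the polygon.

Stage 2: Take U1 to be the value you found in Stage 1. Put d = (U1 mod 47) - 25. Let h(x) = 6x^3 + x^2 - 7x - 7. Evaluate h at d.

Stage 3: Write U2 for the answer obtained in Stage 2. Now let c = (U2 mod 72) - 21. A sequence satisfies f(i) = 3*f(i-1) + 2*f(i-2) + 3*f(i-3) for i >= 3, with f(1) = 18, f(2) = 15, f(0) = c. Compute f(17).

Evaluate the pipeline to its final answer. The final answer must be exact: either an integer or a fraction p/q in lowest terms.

Stage 1: cross terms: (-30*-23 - -19*-9)=519, (-19*-10 - -15*-23)=-155, (-15*28 - 11*-10)=-310, (11*-9 - -30*28)=741; twice the area = |795| = 795; area = 795/2; boundary points = 1 + 1 + 2 + 1 = 5; strictly interior points = area - boundary/2 + 1 = 396; answer 396
Stage 2: U1 = 396; d = -5; 6*(-5)^3 + 1*(-5)^2 - 7*(-5)^1 - 7 = (-750) + (25) + (35) + (-7) = -697; answer -697
Stage 3: U2 = -697; c = 2; f(3) = 3*(15) + 2*(18) + 3*(2) = 87; iterating: f(3)=87, f(4)=345, f(5)=1254, f(6)=4713, f(7)=17682, f(8)=66234, f(9)=248205, f(10)=930129, f(11)=3485499, f(12)=13061370, f(13)=48945495, f(14)=183415722, f(15)=687322266, f(16)=2575634727, f(17)=9651795879; answer 9651795879

9651795879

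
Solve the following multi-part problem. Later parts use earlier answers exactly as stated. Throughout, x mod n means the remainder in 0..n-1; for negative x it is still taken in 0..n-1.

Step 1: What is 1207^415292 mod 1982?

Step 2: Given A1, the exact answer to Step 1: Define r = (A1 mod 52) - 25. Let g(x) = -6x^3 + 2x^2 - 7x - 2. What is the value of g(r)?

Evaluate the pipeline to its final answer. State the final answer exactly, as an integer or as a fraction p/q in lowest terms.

68

Step 1: squarings mod 1982: 1207^1=1207, 1207^2=79, 1207^4=295, 1207^8=1799, 1207^16=1777, 1207^32=403, 1207^64=1867, 1207^128=1333, 1207^256=1017, 1207^512=1667, 1207^1024=125, 1207^2048=1751, 1207^4096=1829, 1207^8192=1607, 1207^16384=1885, 1207^32768=1481, 1207^65536=1269, 1207^131072=977, 1207^262144=1187; 1207^415292 = 1207^4 * 1207^8 * 1207^16 * 1207^32 * 1207^512 * 1207^1024 * 1207^4096 * 1207^16384 * 1207^131072 * 1207^262144 = 1635 (mod 1982); answer 1635
Step 2: A1 = 1635; r = -2; -6*(-2)^3 + 2*(-2)^2 - 7*(-2)^1 - 2 = (48) + (8) + (14) + (-2) = 68; answer 68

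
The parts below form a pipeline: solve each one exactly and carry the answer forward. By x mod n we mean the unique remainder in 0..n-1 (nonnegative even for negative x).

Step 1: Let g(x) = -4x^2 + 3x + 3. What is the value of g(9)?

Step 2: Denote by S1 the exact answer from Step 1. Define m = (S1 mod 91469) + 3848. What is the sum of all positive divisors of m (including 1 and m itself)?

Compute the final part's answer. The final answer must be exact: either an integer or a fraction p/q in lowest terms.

Step 1: -4*(9)^2 + 3*(9)^1 + 3 = (-324) + (27) + (3) = -294; answer -294
Step 2: S1 = -294; m = 95023; 95023 = 167 * 569; sigma = (1 + 167) * (1 + 569) = 168 * 570 = 95760; answer 95760

95760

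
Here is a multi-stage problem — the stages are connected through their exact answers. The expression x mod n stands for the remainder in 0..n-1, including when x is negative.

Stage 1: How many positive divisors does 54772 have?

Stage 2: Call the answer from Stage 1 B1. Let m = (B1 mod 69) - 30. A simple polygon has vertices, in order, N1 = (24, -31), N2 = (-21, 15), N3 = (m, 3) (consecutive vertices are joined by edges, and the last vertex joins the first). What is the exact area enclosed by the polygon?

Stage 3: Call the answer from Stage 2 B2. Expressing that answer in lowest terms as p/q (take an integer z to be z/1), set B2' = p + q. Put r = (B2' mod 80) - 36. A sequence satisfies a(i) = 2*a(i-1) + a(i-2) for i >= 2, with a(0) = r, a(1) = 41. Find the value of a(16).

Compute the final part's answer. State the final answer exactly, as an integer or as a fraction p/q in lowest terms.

Stage 1: 54772 = 2^2 * 13693; number of divisors = (2+1) * (1+1) = 6; answer 6
Stage 2: B1 = 6; m = -24; cross terms: (24*15 - -21*-31)=-291, (-21*3 - -24*15)=297, (-24*-31 - 24*3)=672; twice the area = |678| = 678; area = 339; answer 339
Stage 3: B2 = 339; threaded value p + q = 340; r = -16; a(2) = 2*(41) + 1*(-16) = 66; iterating: a(2)=66, a(3)=173, a(4)=412, a(5)=997, a(6)=2406, a(7)=5809, a(8)=14024, a(9)=33857, a(10)=81738, a(11)=197333, a(12)=476404, a(13)=1150141, a(14)=2776686, a(15)=6703513, a(16)=16183712; answer 16183712

16183712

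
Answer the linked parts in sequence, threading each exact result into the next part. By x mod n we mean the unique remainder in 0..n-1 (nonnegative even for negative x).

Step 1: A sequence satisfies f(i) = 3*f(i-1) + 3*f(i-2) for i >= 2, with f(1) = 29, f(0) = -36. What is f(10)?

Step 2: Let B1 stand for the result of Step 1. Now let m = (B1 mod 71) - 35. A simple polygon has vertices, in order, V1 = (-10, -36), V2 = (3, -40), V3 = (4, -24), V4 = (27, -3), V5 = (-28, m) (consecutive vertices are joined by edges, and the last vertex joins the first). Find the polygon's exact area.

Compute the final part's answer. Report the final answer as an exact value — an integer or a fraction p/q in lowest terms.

1189

Step 1: f(2) = 3*(29) + 3*(-36) = -21; iterating: f(2)=-21, f(3)=24, f(4)=9, f(5)=99, f(6)=324, f(7)=1269, f(8)=4779, f(9)=18144, f(10)=68769; answer 68769
Step 2: B1 = 68769; m = 6; cross terms: (-10*-40 - 3*-36)=508, (3*-24 - 4*-40)=88, (4*-3 - 27*-24)=636, (27*6 - -28*-3)=78, (-28*-36 - -10*6)=1068; twice the area = |2378| = 2378; area = 1189; answer 1189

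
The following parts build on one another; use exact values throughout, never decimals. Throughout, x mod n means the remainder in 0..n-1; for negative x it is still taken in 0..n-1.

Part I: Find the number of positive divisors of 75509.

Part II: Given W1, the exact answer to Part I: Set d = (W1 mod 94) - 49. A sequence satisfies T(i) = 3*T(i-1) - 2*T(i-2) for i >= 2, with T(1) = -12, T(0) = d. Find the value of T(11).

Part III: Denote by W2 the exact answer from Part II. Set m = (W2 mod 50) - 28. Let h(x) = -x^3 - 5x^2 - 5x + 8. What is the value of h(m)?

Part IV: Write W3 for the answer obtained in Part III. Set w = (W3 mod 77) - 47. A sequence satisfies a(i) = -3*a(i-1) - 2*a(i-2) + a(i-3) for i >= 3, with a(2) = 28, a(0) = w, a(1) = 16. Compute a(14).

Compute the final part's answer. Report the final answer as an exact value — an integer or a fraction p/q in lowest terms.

Part I: 75509 = 7^2 * 23 * 67; number of divisors = (2+1) * (1+1) * (1+1) = 12; answer 12
Part II: W1 = 12; d = -37; T(2) = 3*(-12) - 2*(-37) = 38; iterating: T(2)=38, T(3)=138, T(4)=338, T(5)=738, T(6)=1538, T(7)=3138, T(8)=6338, T(9)=12738, T(10)=25538, T(11)=51138; answer 51138
Part III: W2 = 51138; m = 10; -1*(10)^3 - 5*(10)^2 - 5*(10)^1 + 8 = (-1000) + (-500) + (-50) + (8) = -1542; answer -1542
Part IV: W3 = -1542; w = 28; a(3) = -3*(28) - 2*(16) + 1*(28) = -88; iterating: a(3)=-88, a(4)=224, a(5)=-468, a(6)=868, a(7)=-1444, a(8)=2128, a(9)=-2628, a(10)=2184, a(11)=832, a(12)=-9492, a(13)=28996, a(14)=-67172; answer -67172

-67172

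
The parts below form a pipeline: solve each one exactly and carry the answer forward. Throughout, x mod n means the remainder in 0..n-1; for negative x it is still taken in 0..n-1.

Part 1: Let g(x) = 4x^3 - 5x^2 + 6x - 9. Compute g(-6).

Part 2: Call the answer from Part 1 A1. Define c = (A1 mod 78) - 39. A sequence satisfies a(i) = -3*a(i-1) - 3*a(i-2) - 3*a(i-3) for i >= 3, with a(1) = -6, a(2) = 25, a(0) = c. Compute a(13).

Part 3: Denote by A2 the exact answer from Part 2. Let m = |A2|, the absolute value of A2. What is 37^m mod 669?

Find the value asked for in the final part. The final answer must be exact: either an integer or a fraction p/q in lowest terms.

514

Part 1: 4*(-6)^3 - 5*(-6)^2 + 6*(-6)^1 - 9 = (-864) + (-180) + (-36) + (-9) = -1089; answer -1089
Part 2: A1 = -1089; c = -36; a(3) = -3*(25) - 3*(-6) - 3*(-36) = 51; iterating: a(3)=51, a(4)=-210, a(5)=402, a(6)=-729, a(7)=1611, a(8)=-3852, a(9)=8910, a(10)=-20007, a(11)=44847, a(12)=-101250, a(13)=229230; answer 229230
Part 3: A2 = 229230; m = 229230; squarings mod 669: 37^1=37, 37^2=31, 37^4=292, 37^8=301, 37^16=286, 37^32=178, 37^64=241, 37^128=547, 37^256=166, 37^512=127, 37^1024=73, 37^2048=646, 37^4096=529, 37^8192=199, 37^16384=130, 37^32768=175, 37^65536=520, 37^131072=124; 37^229230 = 37^2 * 37^4 * 37^8 * 37^32 * 37^64 * 37^256 * 37^512 * 37^1024 * 37^2048 * 37^4096 * 37^8192 * 37^16384 * 37^65536 * 37^131072 = 514 (mod 669); answer 514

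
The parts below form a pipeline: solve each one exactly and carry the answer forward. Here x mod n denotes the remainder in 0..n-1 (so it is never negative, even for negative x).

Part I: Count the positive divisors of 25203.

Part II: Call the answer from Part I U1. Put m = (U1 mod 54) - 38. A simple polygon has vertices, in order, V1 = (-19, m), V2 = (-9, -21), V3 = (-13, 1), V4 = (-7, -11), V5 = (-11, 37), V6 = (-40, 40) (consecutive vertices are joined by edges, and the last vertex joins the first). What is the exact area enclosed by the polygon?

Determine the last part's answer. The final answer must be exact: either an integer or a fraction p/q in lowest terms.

2617/2

Part I: 25203 = 3 * 31 * 271; number of divisors = (1+1) * (1+1) * (1+1) = 8; answer 8
Part II: U1 = 8; m = -30; cross terms: (-19*-21 - -9*-30)=129, (-9*1 - -13*-21)=-282, (-13*-11 - -7*1)=150, (-7*37 - -11*-11)=-380, (-11*40 - -40*37)=1040, (-40*-30 - -19*40)=1960; twice the area = |2617| = 2617; area = 2617/2; answer 2617/2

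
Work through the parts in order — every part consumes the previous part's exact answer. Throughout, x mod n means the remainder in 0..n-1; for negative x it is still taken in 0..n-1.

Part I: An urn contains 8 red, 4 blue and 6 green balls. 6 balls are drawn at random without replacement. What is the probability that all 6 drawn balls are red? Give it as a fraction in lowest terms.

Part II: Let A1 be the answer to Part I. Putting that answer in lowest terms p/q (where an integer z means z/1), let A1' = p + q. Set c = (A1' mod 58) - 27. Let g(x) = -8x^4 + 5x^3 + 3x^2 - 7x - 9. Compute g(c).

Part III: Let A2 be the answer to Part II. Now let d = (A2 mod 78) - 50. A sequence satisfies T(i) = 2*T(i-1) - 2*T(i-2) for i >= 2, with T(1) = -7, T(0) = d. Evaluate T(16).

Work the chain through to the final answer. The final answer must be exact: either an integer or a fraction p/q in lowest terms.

4096

Part I: total draws C(18,6) = 18564; favorable C(8,6) = 28; P = 1/663; answer 1/663
Part II: A1 = 1/663; threaded value p + q = 664; c = -1; -8*(-1)^4 + 5*(-1)^3 + 3*(-1)^2 - 7*(-1)^1 - 9 = (-8) + (-5) + (3) + (7) + (-9) = -12; answer -12
Part III: A2 = -12; d = 16; T(2) = 2*(-7) - 2*(16) = -46; iterating: T(2)=-46, T(3)=-78, T(4)=-64, T(5)=28, T(6)=184, T(7)=312, T(8)=256, T(9)=-112, T(10)=-736, T(11)=-1248, T(12)=-1024, T(13)=448, T(14)=2944, T(15)=4992, T(16)=4096; answer 4096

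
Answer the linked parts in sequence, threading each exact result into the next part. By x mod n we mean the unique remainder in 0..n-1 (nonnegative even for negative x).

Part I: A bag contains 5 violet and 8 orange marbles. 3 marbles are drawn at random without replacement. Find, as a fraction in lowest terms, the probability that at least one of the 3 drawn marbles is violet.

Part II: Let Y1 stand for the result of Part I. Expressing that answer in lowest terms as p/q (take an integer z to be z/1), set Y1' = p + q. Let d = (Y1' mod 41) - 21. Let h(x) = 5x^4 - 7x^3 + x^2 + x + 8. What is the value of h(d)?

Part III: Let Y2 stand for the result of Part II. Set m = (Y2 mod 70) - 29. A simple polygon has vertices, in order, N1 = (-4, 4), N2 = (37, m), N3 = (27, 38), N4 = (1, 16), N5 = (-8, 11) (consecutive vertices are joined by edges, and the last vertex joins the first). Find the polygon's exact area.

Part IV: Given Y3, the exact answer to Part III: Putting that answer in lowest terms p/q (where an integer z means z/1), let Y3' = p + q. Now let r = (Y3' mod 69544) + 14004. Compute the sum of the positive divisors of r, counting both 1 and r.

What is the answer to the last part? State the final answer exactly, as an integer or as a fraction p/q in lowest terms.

Part I: total draws C(13,3) = 286; complement C(8,3) = 56; favorable 286 - 56 = 230; P = 115/143; answer 115/143
Part II: Y1 = 115/143; threaded value p + q = 258; d = -9; 5*(-9)^4 - 7*(-9)^3 + 1*(-9)^2 + 1*(-9)^1 + 8 = (32805) + (5103) + (81) + (-9) + (8) = 37988; answer 37988
Part III: Y2 = 37988; m = 19; cross terms: (-4*19 - 37*4)=-224, (37*38 - 27*19)=893, (27*16 - 1*38)=394, (1*11 - -8*16)=139, (-8*4 - -4*11)=12; twice the area = |1214| = 1214; area = 607; answer 607
Part IV: Y3 = 607; threaded value p + q = 608; r = 14612; 14612 = 2^2 * 13 * 281; sigma = (1 + 2 + 4) * (1 + 13) * (1 + 281) = 7 * 14 * 282 = 27636; answer 27636

27636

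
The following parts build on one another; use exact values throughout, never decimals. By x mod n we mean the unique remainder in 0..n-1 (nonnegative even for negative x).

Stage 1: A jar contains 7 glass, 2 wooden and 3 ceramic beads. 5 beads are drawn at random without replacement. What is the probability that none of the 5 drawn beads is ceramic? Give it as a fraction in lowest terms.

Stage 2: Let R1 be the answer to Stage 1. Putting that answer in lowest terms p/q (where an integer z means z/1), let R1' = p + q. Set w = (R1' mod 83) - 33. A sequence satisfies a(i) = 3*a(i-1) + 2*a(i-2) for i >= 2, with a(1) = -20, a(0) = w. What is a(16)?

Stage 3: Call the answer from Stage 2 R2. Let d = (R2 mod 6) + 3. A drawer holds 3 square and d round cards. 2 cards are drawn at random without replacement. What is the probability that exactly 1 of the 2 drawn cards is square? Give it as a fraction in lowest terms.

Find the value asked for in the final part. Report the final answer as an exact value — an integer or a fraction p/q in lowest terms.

Stage 1: total draws C(12,5) = 792; favorable C(9,5) = 126; P = 7/44; answer 7/44
Stage 2: R1 = 7/44; threaded value p + q = 51; w = 18; a(2) = 3*(-20) + 2*(18) = -24; iterating: a(2)=-24, a(3)=-112, a(4)=-384, a(5)=-1376, a(6)=-4896, a(7)=-17440, a(8)=-62112, a(9)=-221216, a(10)=-787872, a(11)=-2806048, a(12)=-9993888, a(13)=-35593760, a(14)=-126769056, a(15)=-451494688, a(16)=-1608022176; answer -1608022176
Stage 3: R2 = -1608022176; d = 3; total draws C(6,2) = 15; favorable C(3,1)*C(3,1) = 9; P = 3/5; answer 3/5

3/5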